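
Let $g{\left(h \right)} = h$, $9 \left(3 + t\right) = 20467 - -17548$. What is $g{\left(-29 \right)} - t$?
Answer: $- \frac{38249}{9} \approx -4249.9$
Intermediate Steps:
$t = \frac{37988}{9}$ ($t = -3 + \frac{20467 - -17548}{9} = -3 + \frac{20467 + 17548}{9} = -3 + \frac{1}{9} \cdot 38015 = -3 + \frac{38015}{9} = \frac{37988}{9} \approx 4220.9$)
$g{\left(-29 \right)} - t = -29 - \frac{37988}{9} = - \frac{38249}{9}$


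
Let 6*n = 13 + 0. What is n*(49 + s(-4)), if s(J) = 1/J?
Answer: 845/8 ≈ 105.63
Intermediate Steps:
s(J) = 1/J
n = 13/6 (n = (13 + 0)/6 = (⅙)*13 = 13/6 ≈ 2.1667)
n*(49 + s(-4)) = 13*(49 + 1/(-4))/6 = 13*(49 - ¼)/6 = (13/6)*(195/4) = 845/8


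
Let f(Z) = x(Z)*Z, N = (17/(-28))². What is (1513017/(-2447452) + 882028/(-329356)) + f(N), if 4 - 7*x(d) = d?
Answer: -13735890394077685/4423783509005056 ≈ -3.1050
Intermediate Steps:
x(d) = 4/7 - d/7
N = 289/784 (N = (17*(-1/28))² = (-17/28)² = 289/784 ≈ 0.36862)
f(Z) = Z*(4/7 - Z/7) (f(Z) = (4/7 - Z/7)*Z = Z*(4/7 - Z/7))
(1513017/(-2447452) + 882028/(-329356)) + f(N) = (1513017/(-2447452) + 882028/(-329356)) + (⅐)*(289/784)*(4 - 1*289/784) = (1513017*(-1/2447452) + 882028*(-1/329356)) + (⅐)*(289/784)*(4 - 289/784) = (-1513017/2447452 - 220507/82339) + (⅐)*(289/784)*(2847/784) = -664260604927/201520750228 + 822783/4302592 = -13735890394077685/4423783509005056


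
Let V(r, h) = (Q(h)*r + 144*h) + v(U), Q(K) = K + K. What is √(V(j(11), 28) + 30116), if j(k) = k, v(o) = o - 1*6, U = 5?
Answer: √34763 ≈ 186.45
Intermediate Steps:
v(o) = -6 + o (v(o) = o - 6 = -6 + o)
Q(K) = 2*K
V(r, h) = -1 + 144*h + 2*h*r (V(r, h) = ((2*h)*r + 144*h) + (-6 + 5) = (2*h*r + 144*h) - 1 = (144*h + 2*h*r) - 1 = -1 + 144*h + 2*h*r)
√(V(j(11), 28) + 30116) = √((-1 + 144*28 + 2*28*11) + 30116) = √((-1 + 4032 + 616) + 30116) = √(4647 + 30116) = √34763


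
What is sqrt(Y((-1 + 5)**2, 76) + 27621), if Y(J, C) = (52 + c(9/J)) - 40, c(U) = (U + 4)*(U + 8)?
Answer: sqrt(7084049)/16 ≈ 166.35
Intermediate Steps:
c(U) = (4 + U)*(8 + U)
Y(J, C) = 44 + 81/J**2 + 108/J (Y(J, C) = (52 + (32 + (9/J)**2 + 12*(9/J))) - 40 = (52 + (32 + 81/J**2 + 108/J)) - 40 = (84 + 81/J**2 + 108/J) - 40 = 44 + 81/J**2 + 108/J)
sqrt(Y((-1 + 5)**2, 76) + 27621) = sqrt((44 + 81/((-1 + 5)**2)**2 + 108/((-1 + 5)**2)) + 27621) = sqrt((44 + 81/(4**2)**2 + 108/(4**2)) + 27621) = sqrt((44 + 81/16**2 + 108/16) + 27621) = sqrt((44 + 81*(1/256) + 108*(1/16)) + 27621) = sqrt((44 + 81/256 + 27/4) + 27621) = sqrt(13073/256 + 27621) = sqrt(7084049/256) = sqrt(7084049)/16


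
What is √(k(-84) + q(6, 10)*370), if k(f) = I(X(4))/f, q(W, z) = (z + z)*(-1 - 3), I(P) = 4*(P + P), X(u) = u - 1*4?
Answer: 20*I*√74 ≈ 172.05*I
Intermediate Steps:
X(u) = -4 + u (X(u) = u - 4 = -4 + u)
I(P) = 8*P (I(P) = 4*(2*P) = 8*P)
q(W, z) = -8*z (q(W, z) = (2*z)*(-4) = -8*z)
k(f) = 0 (k(f) = (8*(-4 + 4))/f = (8*0)/f = 0/f = 0)
√(k(-84) + q(6, 10)*370) = √(0 - 8*10*370) = √(0 - 80*370) = √(0 - 29600) = √(-29600) = 20*I*√74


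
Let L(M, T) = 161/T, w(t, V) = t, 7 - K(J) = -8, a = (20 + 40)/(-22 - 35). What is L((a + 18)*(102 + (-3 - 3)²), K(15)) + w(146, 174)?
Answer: 2351/15 ≈ 156.73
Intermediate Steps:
a = -20/19 (a = 60/(-57) = 60*(-1/57) = -20/19 ≈ -1.0526)
K(J) = 15 (K(J) = 7 - 1*(-8) = 7 + 8 = 15)
L((a + 18)*(102 + (-3 - 3)²), K(15)) + w(146, 174) = 161/15 + 146 = 2351/15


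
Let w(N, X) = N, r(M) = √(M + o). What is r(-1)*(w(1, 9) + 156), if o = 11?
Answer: 157*√10 ≈ 496.48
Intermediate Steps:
r(M) = √(11 + M) (r(M) = √(M + 11) = √(11 + M))
r(-1)*(w(1, 9) + 156) = √(11 - 1)*(1 + 156) = √10*157 = 157*√10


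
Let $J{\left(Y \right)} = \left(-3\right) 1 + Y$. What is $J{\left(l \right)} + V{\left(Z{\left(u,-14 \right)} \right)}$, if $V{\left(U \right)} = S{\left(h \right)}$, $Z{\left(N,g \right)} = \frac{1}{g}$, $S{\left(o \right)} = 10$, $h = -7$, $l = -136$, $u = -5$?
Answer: $-129$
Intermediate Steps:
$J{\left(Y \right)} = -3 + Y$
$V{\left(U \right)} = 10$
$J{\left(l \right)} + V{\left(Z{\left(u,-14 \right)} \right)} = \left(-3 - 136\right) + 10 = -139 + 10 = -129$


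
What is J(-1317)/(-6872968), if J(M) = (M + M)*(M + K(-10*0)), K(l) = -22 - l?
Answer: -1763463/3436484 ≈ -0.51316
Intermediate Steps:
J(M) = 2*M*(-22 + M) (J(M) = (M + M)*(M + (-22 - (-10)*0)) = (2*M)*(M + (-22 - 1*0)) = (2*M)*(M + (-22 + 0)) = (2*M)*(M - 22) = (2*M)*(-22 + M) = 2*M*(-22 + M))
J(-1317)/(-6872968) = (2*(-1317)*(-22 - 1317))/(-6872968) = (2*(-1317)*(-1339))*(-1/6872968) = 3526926*(-1/6872968) = -1763463/3436484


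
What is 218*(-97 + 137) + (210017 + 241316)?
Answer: 460053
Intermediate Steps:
218*(-97 + 137) + (210017 + 241316) = 218*40 + 451333 = 8720 + 451333 = 460053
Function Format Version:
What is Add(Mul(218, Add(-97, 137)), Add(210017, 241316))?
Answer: 460053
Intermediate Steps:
Add(Mul(218, Add(-97, 137)), Add(210017, 241316)) = Add(Mul(218, 40), 451333) = Add(8720, 451333) = 460053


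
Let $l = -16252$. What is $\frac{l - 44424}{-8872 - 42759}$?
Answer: $\frac{60676}{51631} \approx 1.1752$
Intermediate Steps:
$\frac{l - 44424}{-8872 - 42759} = \frac{-16252 - 44424}{-8872 - 42759} = - \frac{60676}{-51631} = \left(-60676\right) \left(- \frac{1}{51631}\right) = \frac{60676}{51631}$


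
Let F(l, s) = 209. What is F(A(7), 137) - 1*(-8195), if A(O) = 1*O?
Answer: 8404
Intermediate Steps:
A(O) = O
F(A(7), 137) - 1*(-8195) = 209 - 1*(-8195) = 209 + 8195 = 8404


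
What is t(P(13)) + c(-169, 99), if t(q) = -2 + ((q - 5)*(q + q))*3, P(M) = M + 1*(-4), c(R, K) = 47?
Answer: 261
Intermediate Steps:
P(M) = -4 + M (P(M) = M - 4 = -4 + M)
t(q) = -2 + 6*q*(-5 + q) (t(q) = -2 + ((-5 + q)*(2*q))*3 = -2 + (2*q*(-5 + q))*3 = -2 + 6*q*(-5 + q))
t(P(13)) + c(-169, 99) = (-2 - 30*(-4 + 13) + 6*(-4 + 13)²) + 47 = (-2 - 30*9 + 6*9²) + 47 = (-2 - 270 + 6*81) + 47 = (-2 - 270 + 486) + 47 = 214 + 47 = 261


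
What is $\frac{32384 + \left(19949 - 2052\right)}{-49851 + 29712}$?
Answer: $- \frac{7183}{2877} \approx -2.4967$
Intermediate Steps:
$\frac{32384 + \left(19949 - 2052\right)}{-49851 + 29712} = \frac{32384 + \left(19949 - 2052\right)}{-20139} = \left(32384 + 17897\right) \left(- \frac{1}{20139}\right) = 50281 \left(- \frac{1}{20139}\right) = - \frac{7183}{2877}$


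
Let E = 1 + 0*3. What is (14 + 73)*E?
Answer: 87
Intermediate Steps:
E = 1 (E = 1 + 0 = 1)
(14 + 73)*E = (14 + 73)*1 = 87*1 = 87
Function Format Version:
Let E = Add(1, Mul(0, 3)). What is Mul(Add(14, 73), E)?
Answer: 87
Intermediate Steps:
E = 1 (E = Add(1, 0) = 1)
Mul(Add(14, 73), E) = Mul(Add(14, 73), 1) = Mul(87, 1) = 87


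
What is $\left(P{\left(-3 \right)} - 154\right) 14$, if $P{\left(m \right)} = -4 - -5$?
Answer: $-2142$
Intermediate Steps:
$P{\left(m \right)} = 1$ ($P{\left(m \right)} = -4 + 5 = 1$)
$\left(P{\left(-3 \right)} - 154\right) 14 = \left(1 - 154\right) 14 = \left(-153\right) 14 = -2142$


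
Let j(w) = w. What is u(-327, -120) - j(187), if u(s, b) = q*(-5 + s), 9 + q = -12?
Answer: 6785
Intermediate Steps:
q = -21 (q = -9 - 12 = -21)
u(s, b) = 105 - 21*s (u(s, b) = -21*(-5 + s) = 105 - 21*s)
u(-327, -120) - j(187) = (105 - 21*(-327)) - 1*187 = (105 + 6867) - 187 = 6972 - 187 = 6785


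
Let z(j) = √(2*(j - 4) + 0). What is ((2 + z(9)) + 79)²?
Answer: (81 + √10)² ≈ 7083.3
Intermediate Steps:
z(j) = √(-8 + 2*j) (z(j) = √(2*(-4 + j) + 0) = √((-8 + 2*j) + 0) = √(-8 + 2*j))
((2 + z(9)) + 79)² = ((2 + √(-8 + 2*9)) + 79)² = ((2 + √(-8 + 18)) + 79)² = ((2 + √10) + 79)² = (81 + √10)²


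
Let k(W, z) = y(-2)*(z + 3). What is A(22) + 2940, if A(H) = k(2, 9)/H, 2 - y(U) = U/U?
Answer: 32346/11 ≈ 2940.5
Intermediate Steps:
y(U) = 1 (y(U) = 2 - U/U = 2 - 1*1 = 2 - 1 = 1)
k(W, z) = 3 + z (k(W, z) = 1*(z + 3) = 1*(3 + z) = 3 + z)
A(H) = 12/H (A(H) = (3 + 9)/H = 12/H)
A(22) + 2940 = 12/22 + 2940 = 12*(1/22) + 2940 = 6/11 + 2940 = 32346/11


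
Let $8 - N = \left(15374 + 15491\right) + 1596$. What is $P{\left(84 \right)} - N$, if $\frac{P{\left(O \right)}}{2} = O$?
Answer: $32621$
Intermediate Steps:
$N = -32453$ ($N = 8 - \left(\left(15374 + 15491\right) + 1596\right) = 8 - \left(30865 + 1596\right) = 8 - 32461 = -32453$)
$P{\left(O \right)} = 2 O$
$P{\left(84 \right)} - N = 2 \cdot 84 - -32453 = 168 + 32453 = 32621$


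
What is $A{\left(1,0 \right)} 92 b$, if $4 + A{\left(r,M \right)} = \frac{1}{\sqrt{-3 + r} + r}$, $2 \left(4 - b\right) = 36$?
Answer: $\frac{1288 \left(- 3 i + 4 \sqrt{2}\right)}{\sqrt{2} - i} \approx 4722.7 + 607.17 i$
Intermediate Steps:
$b = -14$ ($b = 4 - 18 = -14$)
$A{\left(r,M \right)} = -4 + \frac{1}{r + \sqrt{-3 + r}}$ ($A{\left(r,M \right)} = -4 + \frac{1}{\sqrt{-3 + r} + r} = -4 + \frac{1}{r + \sqrt{-3 + r}}$)
$A{\left(1,0 \right)} 92 b = \frac{1 - 4 - 4 \sqrt{-3 + 1}}{1 + \sqrt{-3 + 1}} \cdot 92 \left(-14\right) = \frac{1 - 4 - 4 \sqrt{-2}}{1 + \sqrt{-2}} \cdot 92 \left(-14\right) = \frac{1 - 4 - 4 i \sqrt{2}}{1 + i \sqrt{2}} \cdot 92 \left(-14\right) = \frac{-3 - 4 i \sqrt{2}}{1 + i \sqrt{2}} \cdot 92 \left(-14\right) = \frac{92 \left(-3 - 4 i \sqrt{2}\right)}{1 + i \sqrt{2}} \left(-14\right) = - \frac{1288 \left(-3 - 4 i \sqrt{2}\right)}{1 + i \sqrt{2}}$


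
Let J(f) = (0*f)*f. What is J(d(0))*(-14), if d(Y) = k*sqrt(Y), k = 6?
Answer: 0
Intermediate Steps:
d(Y) = 6*sqrt(Y)
J(f) = 0 (J(f) = 0*f = 0)
J(d(0))*(-14) = 0*(-14) = 0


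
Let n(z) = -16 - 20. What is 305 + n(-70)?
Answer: 269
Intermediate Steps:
n(z) = -36
305 + n(-70) = 305 - 36 = 269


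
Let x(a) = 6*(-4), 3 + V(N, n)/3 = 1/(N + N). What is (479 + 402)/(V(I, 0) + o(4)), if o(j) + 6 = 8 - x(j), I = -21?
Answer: 12334/237 ≈ 52.042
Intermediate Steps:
V(N, n) = -9 + 3/(2*N) (V(N, n) = -9 + 3/(N + N) = -9 + 3/((2*N)) = -9 + 3*(1/(2*N)) = -9 + 3/(2*N))
x(a) = -24
o(j) = 26 (o(j) = -6 + (8 - 1*(-24)) = -6 + (8 + 24) = -6 + 32 = 26)
(479 + 402)/(V(I, 0) + o(4)) = (479 + 402)/((-9 + (3/2)/(-21)) + 26) = 881/((-9 + (3/2)*(-1/21)) + 26) = 881/((-9 - 1/14) + 26) = 881/(-127/14 + 26) = 881/(237/14) = 881*(14/237) = 12334/237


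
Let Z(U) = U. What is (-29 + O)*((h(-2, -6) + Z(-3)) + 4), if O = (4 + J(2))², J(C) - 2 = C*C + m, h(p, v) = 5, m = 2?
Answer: 690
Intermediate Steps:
J(C) = 4 + C² (J(C) = 2 + (C*C + 2) = 2 + (C² + 2) = 2 + (2 + C²) = 4 + C²)
O = 144 (O = (4 + (4 + 2²))² = (4 + (4 + 4))² = (4 + 8)² = 12² = 144)
(-29 + O)*((h(-2, -6) + Z(-3)) + 4) = (-29 + 144)*((5 - 3) + 4) = 115*(2 + 4) = 115*6 = 690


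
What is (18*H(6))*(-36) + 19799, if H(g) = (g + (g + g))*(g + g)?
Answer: -120169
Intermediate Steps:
H(g) = 6*g**2 (H(g) = (g + 2*g)*(2*g) = (3*g)*(2*g) = 6*g**2)
(18*H(6))*(-36) + 19799 = (18*(6*6**2))*(-36) + 19799 = (18*(6*36))*(-36) + 19799 = (18*216)*(-36) + 19799 = 3888*(-36) + 19799 = -139968 + 19799 = -120169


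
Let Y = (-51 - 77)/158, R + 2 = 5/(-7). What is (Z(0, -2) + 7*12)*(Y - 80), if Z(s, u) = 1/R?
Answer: -533904/79 ≈ -6758.3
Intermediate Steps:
R = -19/7 (R = -2 + 5/(-7) = -2 + 5*(-⅐) = -2 - 5/7 = -19/7 ≈ -2.7143)
Z(s, u) = -7/19 (Z(s, u) = 1/(-19/7) = -7/19)
Y = -64/79 (Y = -128*1/158 = -64/79 ≈ -0.81013)
(Z(0, -2) + 7*12)*(Y - 80) = (-7/19 + 7*12)*(-64/79 - 80) = (-7/19 + 84)*(-6384/79) = (1589/19)*(-6384/79) = -533904/79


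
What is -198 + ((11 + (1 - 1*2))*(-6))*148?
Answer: -9078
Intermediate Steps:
-198 + ((11 + (1 - 1*2))*(-6))*148 = -198 + ((11 + (1 - 2))*(-6))*148 = -198 + ((11 - 1)*(-6))*148 = -198 + (10*(-6))*148 = -198 - 60*148 = -198 - 8880 = -9078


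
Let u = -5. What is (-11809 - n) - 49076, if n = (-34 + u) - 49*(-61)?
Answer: -63835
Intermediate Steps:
n = 2950 (n = (-34 - 5) - 49*(-61) = -39 + 2989 = 2950)
(-11809 - n) - 49076 = (-11809 - 1*2950) - 49076 = (-11809 - 2950) - 49076 = -14759 - 49076 = -63835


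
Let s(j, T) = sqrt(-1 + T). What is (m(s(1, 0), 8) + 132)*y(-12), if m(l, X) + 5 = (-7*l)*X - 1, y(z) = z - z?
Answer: 0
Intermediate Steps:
y(z) = 0
m(l, X) = -6 - 7*X*l (m(l, X) = -5 + ((-7*l)*X - 1) = -5 + (-7*X*l - 1) = -5 + (-1 - 7*X*l) = -6 - 7*X*l)
(m(s(1, 0), 8) + 132)*y(-12) = ((-6 - 7*8*sqrt(-1 + 0)) + 132)*0 = ((-6 - 7*8*sqrt(-1)) + 132)*0 = ((-6 - 7*8*I) + 132)*0 = ((-6 - 56*I) + 132)*0 = (126 - 56*I)*0 = 0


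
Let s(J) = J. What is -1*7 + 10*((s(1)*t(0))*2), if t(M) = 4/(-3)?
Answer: -101/3 ≈ -33.667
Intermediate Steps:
t(M) = -4/3 (t(M) = 4*(-⅓) = -4/3)
-1*7 + 10*((s(1)*t(0))*2) = -1*7 + 10*((1*(-4/3))*2) = -7 + 10*(-4/3*2) = -7 + 10*(-8/3) = -7 - 80/3 = -101/3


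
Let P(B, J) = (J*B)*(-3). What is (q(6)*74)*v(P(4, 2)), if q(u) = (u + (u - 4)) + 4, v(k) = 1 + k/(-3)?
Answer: 7992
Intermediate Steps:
P(B, J) = -3*B*J (P(B, J) = (B*J)*(-3) = -3*B*J)
v(k) = 1 - k/3 (v(k) = 1 + k*(-1/3) = 1 - k/3)
q(u) = 2*u (q(u) = (u + (-4 + u)) + 4 = (-4 + 2*u) + 4 = 2*u)
(q(6)*74)*v(P(4, 2)) = ((2*6)*74)*(1 - (-1)*4*2) = (12*74)*(1 - 1/3*(-24)) = 888*(1 + 8) = 888*9 = 7992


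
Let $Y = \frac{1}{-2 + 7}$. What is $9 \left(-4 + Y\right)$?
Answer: $- \frac{171}{5} \approx -34.2$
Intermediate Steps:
$Y = \frac{1}{5} \approx 0.2$
$9 \left(-4 + Y\right) = 9 \left(-4 + \frac{1}{5}\right) = 9 \left(- \frac{19}{5}\right) = - \frac{171}{5}$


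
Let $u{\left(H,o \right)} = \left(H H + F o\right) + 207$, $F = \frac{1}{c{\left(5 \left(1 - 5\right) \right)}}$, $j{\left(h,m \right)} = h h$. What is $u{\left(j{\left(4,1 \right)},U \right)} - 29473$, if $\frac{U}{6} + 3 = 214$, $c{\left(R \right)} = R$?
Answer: $- \frac{290733}{10} \approx -29073.0$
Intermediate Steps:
$j{\left(h,m \right)} = h^{2}$
$F = - \frac{1}{20}$ ($F = \frac{1}{5 \left(1 - 5\right)} = \frac{1}{5 \left(-4\right)} = \frac{1}{-20} = - \frac{1}{20} \approx -0.05$)
$U = 1266$ ($U = -18 + 6 \cdot 214 = -18 + 1284 = 1266$)
$u{\left(H,o \right)} = 207 + H^{2} - \frac{o}{20}$ ($u{\left(H,o \right)} = \left(H H - \frac{o}{20}\right) + 207 = \left(H^{2} - \frac{o}{20}\right) + 207 = 207 + H^{2} - \frac{o}{20}$)
$u{\left(j{\left(4,1 \right)},U \right)} - 29473 = \left(207 + \left(4^{2}\right)^{2} - \frac{633}{10}\right) - 29473 = \left(207 + 16^{2} - \frac{633}{10}\right) - 29473 = \left(207 + 256 - \frac{633}{10}\right) - 29473 = \frac{3997}{10} - 29473 = - \frac{290733}{10}$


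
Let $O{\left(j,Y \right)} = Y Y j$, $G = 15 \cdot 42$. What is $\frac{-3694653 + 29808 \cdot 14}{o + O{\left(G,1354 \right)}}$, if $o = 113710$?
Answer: $- \frac{3277341}{1155102790} \approx -0.0028373$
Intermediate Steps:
$G = 630$
$O{\left(j,Y \right)} = j Y^{2}$ ($O{\left(j,Y \right)} = Y^{2} j = j Y^{2}$)
$\frac{-3694653 + 29808 \cdot 14}{o + O{\left(G,1354 \right)}} = \frac{-3694653 + 29808 \cdot 14}{113710 + 630 \cdot 1354^{2}} = \frac{-3694653 + 417312}{113710 + 630 \cdot 1833316} = - \frac{3277341}{113710 + 1154989080} = - \frac{3277341}{1155102790}$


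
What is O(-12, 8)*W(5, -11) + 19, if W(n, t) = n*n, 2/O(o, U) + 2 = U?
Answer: 82/3 ≈ 27.333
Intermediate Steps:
O(o, U) = 2/(-2 + U)
W(n, t) = n²
O(-12, 8)*W(5, -11) + 19 = (2/(-2 + 8))*5² + 19 = (2/6)*25 + 19 = (2*(⅙))*25 + 19 = (⅓)*25 + 19 = 25/3 + 19 = 82/3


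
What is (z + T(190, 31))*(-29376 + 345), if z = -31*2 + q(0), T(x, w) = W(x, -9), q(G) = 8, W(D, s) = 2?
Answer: 1509612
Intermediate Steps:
T(x, w) = 2
z = -54 (z = -31*2 + 8 = -62 + 8 = -54)
(z + T(190, 31))*(-29376 + 345) = (-54 + 2)*(-29376 + 345) = -52*(-29031) = 1509612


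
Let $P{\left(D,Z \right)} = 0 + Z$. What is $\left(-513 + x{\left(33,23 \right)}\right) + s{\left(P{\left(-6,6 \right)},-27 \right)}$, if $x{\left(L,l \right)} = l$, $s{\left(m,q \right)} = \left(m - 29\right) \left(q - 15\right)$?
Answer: $476$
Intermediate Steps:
$P{\left(D,Z \right)} = Z$
$s{\left(m,q \right)} = \left(-29 + m\right) \left(-15 + q\right)$
$\left(-513 + x{\left(33,23 \right)}\right) + s{\left(P{\left(-6,6 \right)},-27 \right)} = \left(-513 + 23\right) + \left(435 - -783 - 90 + 6 \left(-27\right)\right) = -490 + \left(435 + 783 - 90 - 162\right) = -490 + 966 = 476$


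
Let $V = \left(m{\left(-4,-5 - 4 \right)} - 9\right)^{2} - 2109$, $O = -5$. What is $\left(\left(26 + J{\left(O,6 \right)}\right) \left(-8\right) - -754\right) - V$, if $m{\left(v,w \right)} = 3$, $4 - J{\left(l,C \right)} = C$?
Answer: $2635$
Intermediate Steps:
$J{\left(l,C \right)} = 4 - C$
$V = -2073$ ($V = \left(3 - 9\right)^{2} - 2109 = \left(-6\right)^{2} - 2109 = 36 - 2109 = -2073$)
$\left(\left(26 + J{\left(O,6 \right)}\right) \left(-8\right) - -754\right) - V = \left(\left(26 + \left(4 - 6\right)\right) \left(-8\right) - -754\right) - -2073 = \left(\left(26 + \left(4 - 6\right)\right) \left(-8\right) + 754\right) + 2073 = \left(\left(26 - 2\right) \left(-8\right) + 754\right) + 2073 = \left(24 \left(-8\right) + 754\right) + 2073 = \left(-192 + 754\right) + 2073 = 562 + 2073 = 2635$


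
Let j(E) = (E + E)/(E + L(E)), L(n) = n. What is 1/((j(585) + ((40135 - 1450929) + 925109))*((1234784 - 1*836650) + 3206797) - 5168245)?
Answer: -1/1750862476049 ≈ -5.7115e-13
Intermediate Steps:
j(E) = 1 (j(E) = (E + E)/(E + E) = (2*E)/((2*E)) = (2*E)*(1/(2*E)) = 1)
1/((j(585) + ((40135 - 1450929) + 925109))*((1234784 - 1*836650) + 3206797) - 5168245) = 1/((1 + ((40135 - 1450929) + 925109))*((1234784 - 1*836650) + 3206797) - 5168245) = 1/((1 + (-1410794 + 925109))*((1234784 - 836650) + 3206797) - 5168245) = 1/((1 - 485685)*(398134 + 3206797) - 5168245) = 1/(-485684*3604931 - 5168245) = 1/(-1750857307804 - 5168245) = 1/(-1750862476049) = -1/1750862476049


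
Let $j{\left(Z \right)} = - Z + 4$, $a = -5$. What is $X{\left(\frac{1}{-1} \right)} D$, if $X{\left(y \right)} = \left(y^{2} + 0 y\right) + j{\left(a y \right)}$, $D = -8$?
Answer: $0$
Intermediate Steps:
$j{\left(Z \right)} = 4 - Z$
$X{\left(y \right)} = 4 + y^{2} + 5 y$ ($X{\left(y \right)} = \left(y^{2} + 0 y\right) - \left(-4 - 5 y\right) = \left(y^{2} + 0\right) + \left(4 + 5 y\right) = y^{2} + \left(4 + 5 y\right) = 4 + y^{2} + 5 y$)
$X{\left(\frac{1}{-1} \right)} D = \left(4 + \left(\frac{1}{-1}\right)^{2} + \frac{5}{-1}\right) \left(-8\right) = \left(4 + \left(-1\right)^{2} + 5 \left(-1\right)\right) \left(-8\right) = \left(4 + 1 - 5\right) \left(-8\right) = 0 \left(-8\right) = 0$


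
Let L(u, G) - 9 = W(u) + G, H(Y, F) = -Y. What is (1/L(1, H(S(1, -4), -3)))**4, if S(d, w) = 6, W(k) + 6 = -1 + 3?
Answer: 1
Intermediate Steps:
W(k) = -4 (W(k) = -6 + (-1 + 3) = -6 + 2 = -4)
L(u, G) = 5 + G (L(u, G) = 9 + (-4 + G) = 5 + G)
(1/L(1, H(S(1, -4), -3)))**4 = (1/(5 - 1*6))**4 = (1/(5 - 6))**4 = (1/(-1))**4 = (-1)**4 = 1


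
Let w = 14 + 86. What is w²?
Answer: 10000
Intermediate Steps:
w = 100
w² = 100² = 10000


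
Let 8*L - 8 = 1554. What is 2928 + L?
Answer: 12493/4 ≈ 3123.3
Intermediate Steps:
L = 781/4 (L = 1 + (⅛)*1554 = 1 + 777/4 = 781/4 ≈ 195.25)
2928 + L = 2928 + 781/4 = 12493/4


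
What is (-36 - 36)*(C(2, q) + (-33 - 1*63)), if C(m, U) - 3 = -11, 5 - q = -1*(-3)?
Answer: 7488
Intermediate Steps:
q = 2 (q = 5 - (-1)*(-3) = 5 - 1*3 = 5 - 3 = 2)
C(m, U) = -8 (C(m, U) = 3 - 11 = -8)
(-36 - 36)*(C(2, q) + (-33 - 1*63)) = (-36 - 36)*(-8 + (-33 - 1*63)) = -72*(-8 + (-33 - 63)) = -72*(-8 - 96) = -72*(-104) = 7488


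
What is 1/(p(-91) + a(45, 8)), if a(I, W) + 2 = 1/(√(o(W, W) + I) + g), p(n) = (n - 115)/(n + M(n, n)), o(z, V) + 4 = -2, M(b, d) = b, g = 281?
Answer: -565043297/488520265 + 8281*√39/488520265 ≈ -1.1565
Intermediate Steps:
o(z, V) = -6 (o(z, V) = -4 - 2 = -6)
p(n) = (-115 + n)/(2*n) (p(n) = (n - 115)/(n + n) = (-115 + n)/((2*n)) = (-115 + n)*(1/(2*n)) = (-115 + n)/(2*n))
a(I, W) = -2 + 1/(281 + √(-6 + I)) (a(I, W) = -2 + 1/(√(-6 + I) + 281) = -2 + 1/(281 + √(-6 + I)))
1/(p(-91) + a(45, 8)) = 1/((½)*(-115 - 91)/(-91) + (-561 - 2*√(-6 + 45))/(281 + √(-6 + 45))) = 1/((½)*(-1/91)*(-206) + (-561 - 2*√39)/(281 + √39)) = 1/(103/91 + (-561 - 2*√39)/(281 + √39))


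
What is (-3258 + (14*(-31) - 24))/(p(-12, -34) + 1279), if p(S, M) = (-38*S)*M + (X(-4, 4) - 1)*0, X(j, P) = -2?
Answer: 3716/14225 ≈ 0.26123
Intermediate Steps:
p(S, M) = -38*M*S (p(S, M) = (-38*S)*M + (-2 - 1)*0 = -38*M*S - 3*0 = -38*M*S + 0 = -38*M*S)
(-3258 + (14*(-31) - 24))/(p(-12, -34) + 1279) = (-3258 + (14*(-31) - 24))/(-38*(-34)*(-12) + 1279) = (-3258 + (-434 - 24))/(-15504 + 1279) = (-3258 - 458)/(-14225) = -3716*(-1/14225) = 3716/14225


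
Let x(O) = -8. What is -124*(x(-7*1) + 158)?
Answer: -18600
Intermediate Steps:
-124*(x(-7*1) + 158) = -124*(-8 + 158) = -124*150 = -18600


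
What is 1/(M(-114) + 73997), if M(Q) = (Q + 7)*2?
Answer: 1/73783 ≈ 1.3553e-5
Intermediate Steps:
M(Q) = 14 + 2*Q (M(Q) = (7 + Q)*2 = 14 + 2*Q)
1/(M(-114) + 73997) = 1/((14 + 2*(-114)) + 73997) = 1/((14 - 228) + 73997) = 1/(-214 + 73997) = 1/73783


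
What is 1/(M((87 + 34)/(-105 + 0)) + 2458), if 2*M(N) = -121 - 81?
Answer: 1/2357 ≈ 0.00042427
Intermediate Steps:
M(N) = -101 (M(N) = (-121 - 81)/2 = (½)*(-202) = -101)
1/(M((87 + 34)/(-105 + 0)) + 2458) = 1/(-101 + 2458) = 1/2357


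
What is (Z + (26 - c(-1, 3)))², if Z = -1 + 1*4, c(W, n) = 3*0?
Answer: 841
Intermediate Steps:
c(W, n) = 0
Z = 3 (Z = -1 + 4 = 3)
(Z + (26 - c(-1, 3)))² = (3 + (26 - 1*0))² = (3 + (26 + 0))² = (3 + 26)² = 29² = 841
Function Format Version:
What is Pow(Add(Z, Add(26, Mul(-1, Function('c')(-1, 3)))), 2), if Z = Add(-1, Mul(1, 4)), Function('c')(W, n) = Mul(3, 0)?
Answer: 841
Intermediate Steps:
Function('c')(W, n) = 0
Z = 3 (Z = Add(-1, 4) = 3)
Pow(Add(Z, Add(26, Mul(-1, Function('c')(-1, 3)))), 2) = Pow(Add(3, Add(26, Mul(-1, 0))), 2) = Pow(Add(3, Add(26, 0)), 2) = Pow(Add(3, 26), 2) = Pow(29, 2) = 841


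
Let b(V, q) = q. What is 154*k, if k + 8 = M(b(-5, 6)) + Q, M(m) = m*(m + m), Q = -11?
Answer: 8162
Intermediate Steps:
M(m) = 2*m² (M(m) = m*(2*m) = 2*m²)
k = 53 (k = -8 + (2*6² - 11) = -8 + (2*36 - 11) = -8 + (72 - 11) = -8 + 61 = 53)
154*k = 154*53 = 8162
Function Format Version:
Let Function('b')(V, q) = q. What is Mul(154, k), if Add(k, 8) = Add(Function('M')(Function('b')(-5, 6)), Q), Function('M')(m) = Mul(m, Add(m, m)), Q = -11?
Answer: 8162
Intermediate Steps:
Function('M')(m) = Mul(2, Pow(m, 2)) (Function('M')(m) = Mul(m, Mul(2, m)) = Mul(2, Pow(m, 2)))
k = 53 (k = Add(-8, Add(Mul(2, Pow(6, 2)), -11)) = Add(-8, Add(Mul(2, 36), -11)) = Add(-8, Add(72, -11)) = Add(-8, 61) = 53)
Mul(154, k) = Mul(154, 53) = 8162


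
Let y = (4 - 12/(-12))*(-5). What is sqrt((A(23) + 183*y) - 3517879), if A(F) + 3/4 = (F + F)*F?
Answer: I*sqrt(14085587)/2 ≈ 1876.5*I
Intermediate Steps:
y = -25 (y = (4 - 12*(-1/12))*(-5) = (4 + 1)*(-5) = 5*(-5) = -25)
A(F) = -3/4 + 2*F**2 (A(F) = -3/4 + (F + F)*F = -3/4 + (2*F)*F = -3/4 + 2*F**2)
sqrt((A(23) + 183*y) - 3517879) = sqrt(((-3/4 + 2*23**2) + 183*(-25)) - 3517879) = sqrt(((-3/4 + 2*529) - 4575) - 3517879) = sqrt(((-3/4 + 1058) - 4575) - 3517879) = sqrt((4229/4 - 4575) - 3517879) = sqrt(-14071/4 - 3517879) = sqrt(-14085587/4) = I*sqrt(14085587)/2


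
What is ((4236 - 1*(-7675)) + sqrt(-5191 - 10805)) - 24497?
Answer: -12586 + 2*I*sqrt(3999) ≈ -12586.0 + 126.48*I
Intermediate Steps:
((4236 - 1*(-7675)) + sqrt(-5191 - 10805)) - 24497 = ((4236 + 7675) + sqrt(-15996)) - 24497 = (11911 + 2*I*sqrt(3999)) - 24497 = -12586 + 2*I*sqrt(3999)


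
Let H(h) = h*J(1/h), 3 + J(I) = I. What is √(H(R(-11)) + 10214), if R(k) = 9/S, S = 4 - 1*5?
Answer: 3*√1138 ≈ 101.20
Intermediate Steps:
S = -1 (S = 4 - 5 = -1)
J(I) = -3 + I
R(k) = -9 (R(k) = 9/(-1) = 9*(-1) = -9)
H(h) = h*(-3 + 1/h)
√(H(R(-11)) + 10214) = √((1 - 3*(-9)) + 10214) = √((1 + 27) + 10214) = √(28 + 10214) = √10242 = 3*√1138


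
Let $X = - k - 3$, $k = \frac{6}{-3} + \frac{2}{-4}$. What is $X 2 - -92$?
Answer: $91$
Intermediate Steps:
$k = - \frac{5}{2}$ ($k = 6 \left(- \frac{1}{3}\right) + 2 \left(- \frac{1}{4}\right) = -2 - \frac{1}{2} = - \frac{5}{2} \approx -2.5$)
$X = - \frac{1}{2}$ ($X = \left(-1\right) \left(- \frac{5}{2}\right) - 3 = \frac{5}{2} - 3 = - \frac{1}{2} \approx -0.5$)
$X 2 - -92 = \left(- \frac{1}{2}\right) 2 - -92 = -1 + 92 = 91$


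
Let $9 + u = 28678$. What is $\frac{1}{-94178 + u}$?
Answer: $- \frac{1}{65509} \approx -1.5265 \cdot 10^{-5}$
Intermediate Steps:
$u = 28669$ ($u = -9 + 28678 = 28669$)
$\frac{1}{-94178 + u} = \frac{1}{-94178 + 28669} = \frac{1}{-65509} = - \frac{1}{65509}$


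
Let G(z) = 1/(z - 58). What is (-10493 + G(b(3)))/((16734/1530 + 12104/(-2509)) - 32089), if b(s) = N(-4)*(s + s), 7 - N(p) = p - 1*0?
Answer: 53706311685/164211765392 ≈ 0.32705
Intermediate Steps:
N(p) = 7 - p (N(p) = 7 - (p - 1*0) = 7 - (p + 0) = 7 - p)
b(s) = 22*s (b(s) = (7 - 1*(-4))*(s + s) = (7 + 4)*(2*s) = 11*(2*s) = 22*s)
G(z) = 1/(-58 + z)
(-10493 + G(b(3)))/((16734/1530 + 12104/(-2509)) - 32089) = (-10493 + 1/(-58 + 22*3))/((16734/1530 + 12104/(-2509)) - 32089) = (-10493 + 1/(-58 + 66))/((16734*(1/1530) + 12104*(-1/2509)) - 32089) = (-10493 + 1/8)/((2789/255 - 12104/2509) - 32089) = (-10493 + ⅛)/(3911081/639795 - 32089) = -83943/(8*(-20526470674/639795)) = -83943/8*(-639795/20526470674) = 53706311685/164211765392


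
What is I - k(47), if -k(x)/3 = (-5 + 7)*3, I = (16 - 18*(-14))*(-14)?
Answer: -3734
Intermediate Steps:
I = -3752 (I = (16 + 252)*(-14) = 268*(-14) = -3752)
k(x) = -18 (k(x) = -3*(-5 + 7)*3 = -6*3 = -3*6 = -18)
I - k(47) = -3752 - 1*(-18) = -3752 + 18 = -3734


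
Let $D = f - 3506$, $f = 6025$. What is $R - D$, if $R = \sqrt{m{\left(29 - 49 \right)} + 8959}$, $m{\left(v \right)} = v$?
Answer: $-2519 + \sqrt{8939} \approx -2424.5$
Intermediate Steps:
$R = \sqrt{8939}$ ($R = \sqrt{\left(29 - 49\right) + 8959} = \sqrt{-20 + 8959} = \sqrt{8939} \approx 94.546$)
$D = 2519$ ($D = 6025 - 3506 = 2519$)
$R - D = \sqrt{8939} - 2519 = -2519 + \sqrt{8939}$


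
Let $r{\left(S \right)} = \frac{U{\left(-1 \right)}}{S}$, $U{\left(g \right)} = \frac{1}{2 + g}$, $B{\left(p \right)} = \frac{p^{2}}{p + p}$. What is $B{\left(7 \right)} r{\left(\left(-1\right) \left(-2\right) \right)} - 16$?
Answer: $- \frac{57}{4} \approx -14.25$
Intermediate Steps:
$B{\left(p \right)} = \frac{p}{2}$ ($B{\left(p \right)} = \frac{p^{2}}{2 p} = \frac{1}{2 p} p^{2} = \frac{p}{2}$)
$r{\left(S \right)} = \frac{1}{S}$ ($r{\left(S \right)} = \frac{1}{\left(2 - 1\right) S} = \frac{1}{1 S} = 1 \frac{1}{S} = \frac{1}{S}$)
$B{\left(7 \right)} r{\left(\left(-1\right) \left(-2\right) \right)} - 16 = \frac{\frac{1}{2} \cdot 7}{\left(-1\right) \left(-2\right)} - 16 = \frac{7}{2 \cdot 2} - 16 = \frac{7}{2} \cdot \frac{1}{2} - 16 = \frac{7}{4} - 16 = - \frac{57}{4}$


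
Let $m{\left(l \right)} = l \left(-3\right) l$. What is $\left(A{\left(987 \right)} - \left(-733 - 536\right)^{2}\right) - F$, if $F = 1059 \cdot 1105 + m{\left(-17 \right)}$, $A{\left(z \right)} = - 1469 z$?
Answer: $-4229592$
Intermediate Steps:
$m{\left(l \right)} = - 3 l^{2}$ ($m{\left(l \right)} = - 3 l l = - 3 l^{2}$)
$F = 1169328$ ($F = 1059 \cdot 1105 - 3 \left(-17\right)^{2} = 1170195 - 867 = 1169328$)
$\left(A{\left(987 \right)} - \left(-733 - 536\right)^{2}\right) - F = \left(\left(-1469\right) 987 - \left(-733 - 536\right)^{2}\right) - 1169328 = \left(-1449903 - \left(-1269\right)^{2}\right) - 1169328 = \left(-1449903 - 1610361\right) - 1169328 = -3060264 - 1169328 = -4229592$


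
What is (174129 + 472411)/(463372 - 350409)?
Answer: 646540/112963 ≈ 5.7235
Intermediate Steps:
(174129 + 472411)/(463372 - 350409) = 646540/112963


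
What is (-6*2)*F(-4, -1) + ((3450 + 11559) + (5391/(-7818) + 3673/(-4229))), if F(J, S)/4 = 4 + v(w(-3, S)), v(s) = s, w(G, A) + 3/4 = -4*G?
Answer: 157326419047/11020774 ≈ 14275.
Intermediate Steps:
w(G, A) = -3/4 - 4*G
F(J, S) = 61 (F(J, S) = 4*(4 + (-3/4 - 4*(-3))) = 4*(4 + (-3/4 + 12)) = 4*(4 + 45/4) = 4*(61/4) = 61)
(-6*2)*F(-4, -1) + ((3450 + 11559) + (5391/(-7818) + 3673/(-4229))) = -6*2*61 + ((3450 + 11559) + (5391/(-7818) + 3673/(-4229))) = -12*61 + (15009 + (5391*(-1/7818) + 3673*(-1/4229))) = -732 + (15009 + (-1797/2606 - 3673/4229)) = -732 + (15009 - 17171351/11020774) = -732 + 165393625615/11020774 = 157326419047/11020774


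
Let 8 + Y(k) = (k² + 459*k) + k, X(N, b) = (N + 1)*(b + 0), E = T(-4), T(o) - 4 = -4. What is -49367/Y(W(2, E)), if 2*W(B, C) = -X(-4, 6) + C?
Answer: -49367/4213 ≈ -11.718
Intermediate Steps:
T(o) = 0 (T(o) = 4 - 4 = 0)
E = 0
X(N, b) = b*(1 + N) (X(N, b) = (1 + N)*b = b*(1 + N))
W(B, C) = 9 + C/2 (W(B, C) = (-6*(1 - 4) + C)/2 = (-6*(-3) + C)/2 = (-1*(-18) + C)/2 = (18 + C)/2 = 9 + C/2)
Y(k) = -8 + k² + 460*k (Y(k) = -8 + ((k² + 459*k) + k) = -8 + (k² + 460*k) = -8 + k² + 460*k)
-49367/Y(W(2, E)) = -49367/(-8 + (9 + (½)*0)² + 460*(9 + (½)*0)) = -49367/(-8 + (9 + 0)² + 460*(9 + 0)) = -49367/(-8 + 9² + 460*9) = -49367/(-8 + 81 + 4140) = -49367/4213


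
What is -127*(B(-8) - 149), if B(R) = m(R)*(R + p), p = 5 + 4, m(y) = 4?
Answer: 18415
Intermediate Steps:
p = 9
B(R) = 36 + 4*R (B(R) = 4*(R + 9) = 4*(9 + R) = 36 + 4*R)
-127*(B(-8) - 149) = -127*((36 + 4*(-8)) - 149) = -127*((36 - 32) - 149) = -127*(4 - 149) = -127*(-145) = 18415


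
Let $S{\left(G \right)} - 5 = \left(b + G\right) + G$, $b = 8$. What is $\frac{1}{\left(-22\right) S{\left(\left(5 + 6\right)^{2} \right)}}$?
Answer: $- \frac{1}{5610} \approx -0.00017825$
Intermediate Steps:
$S{\left(G \right)} = 13 + 2 G$ ($S{\left(G \right)} = 5 + \left(\left(8 + G\right) + G\right) = 5 + \left(8 + 2 G\right) = 13 + 2 G$)
$\frac{1}{\left(-22\right) S{\left(\left(5 + 6\right)^{2} \right)}} = \frac{1}{\left(-22\right) \left(13 + 2 \left(5 + 6\right)^{2}\right)} = \frac{1}{\left(-22\right) \left(13 + 2 \cdot 11^{2}\right)} = \frac{1}{\left(-22\right) \left(13 + 2 \cdot 121\right)} = \frac{1}{\left(-22\right) \left(13 + 242\right)} = \frac{1}{\left(-22\right) 255} = \frac{1}{-5610} = - \frac{1}{5610}$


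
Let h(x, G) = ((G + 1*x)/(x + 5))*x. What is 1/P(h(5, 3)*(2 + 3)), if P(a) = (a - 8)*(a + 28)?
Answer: 1/576 ≈ 0.0017361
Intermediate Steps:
h(x, G) = x*(G + x)/(5 + x) (h(x, G) = ((G + x)/(5 + x))*x = x*(G + x)/(5 + x))
P(a) = (-8 + a)*(28 + a)
1/P(h(5, 3)*(2 + 3)) = 1/(-224 + ((5*(3 + 5)/(5 + 5))*(2 + 3))² + 20*((5*(3 + 5)/(5 + 5))*(2 + 3))) = 1/(-224 + ((5*8/10)*5)² + 20*((5*8/10)*5)) = 1/(-224 + ((5*(⅒)*8)*5)² + 20*((5*(⅒)*8)*5)) = 1/(-224 + (4*5)² + 20*(4*5)) = 1/(-224 + 20² + 20*20) = 1/(-224 + 400 + 400) = 1/576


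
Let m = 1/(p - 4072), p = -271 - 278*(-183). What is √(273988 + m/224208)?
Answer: 5*√920393437583796381215/289795068 ≈ 523.44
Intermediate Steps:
p = 50603 (p = -271 + 50874 = 50603)
m = 1/46531 (m = 1/(50603 - 4072) = 1/46531 ≈ 2.1491e-5)
√(273988 + m/224208) = √(273988 + (1/46531)/224208) = √(273988 + (1/46531)*(1/224208)) = √(273988 + 1/10432622448) = √(2858413359282625/10432622448) = 5*√920393437583796381215/289795068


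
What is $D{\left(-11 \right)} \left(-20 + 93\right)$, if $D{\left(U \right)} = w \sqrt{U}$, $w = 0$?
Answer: $0$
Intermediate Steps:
$D{\left(U \right)} = 0$ ($D{\left(U \right)} = 0 \sqrt{U} = 0$)
$D{\left(-11 \right)} \left(-20 + 93\right) = 0 \left(-20 + 93\right) = 0 \cdot 73 = 0$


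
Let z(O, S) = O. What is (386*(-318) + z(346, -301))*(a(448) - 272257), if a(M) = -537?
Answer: 33390531188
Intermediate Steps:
(386*(-318) + z(346, -301))*(a(448) - 272257) = (386*(-318) + 346)*(-537 - 272257) = (-122748 + 346)*(-272794) = -122402*(-272794) = 33390531188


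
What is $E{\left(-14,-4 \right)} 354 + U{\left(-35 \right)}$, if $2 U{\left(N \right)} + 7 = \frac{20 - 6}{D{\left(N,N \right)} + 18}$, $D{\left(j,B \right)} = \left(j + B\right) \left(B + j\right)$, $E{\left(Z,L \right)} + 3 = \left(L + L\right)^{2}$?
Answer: $\frac{53091043}{2459} \approx 21591.0$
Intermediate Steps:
$E{\left(Z,L \right)} = -3 + 4 L^{2}$ ($E{\left(Z,L \right)} = -3 + \left(L + L\right)^{2} = -3 + \left(2 L\right)^{2} = -3 + 4 L^{2}$)
$D{\left(j,B \right)} = \left(B + j\right)^{2}$ ($D{\left(j,B \right)} = \left(B + j\right) \left(B + j\right) = \left(B + j\right)^{2}$)
$U{\left(N \right)} = - \frac{7}{2} + \frac{7}{18 + 4 N^{2}}$ ($U{\left(N \right)} = - \frac{7}{2} + \frac{\left(20 - 6\right) \frac{1}{\left(N + N\right)^{2} + 18}}{2} = - \frac{7}{2} + \frac{14 \frac{1}{\left(2 N\right)^{2} + 18}}{2} = - \frac{7}{2} + \frac{14 \frac{1}{4 N^{2} + 18}}{2} = - \frac{7}{2} + \frac{14 \frac{1}{18 + 4 N^{2}}}{2} = - \frac{7}{2} + \frac{7}{18 + 4 N^{2}}$)
$E{\left(-14,-4 \right)} 354 + U{\left(-35 \right)} = \left(-3 + 4 \left(-4\right)^{2}\right) 354 + \frac{7 \left(-4 - \left(-35\right)^{2}\right)}{9 + 2 \left(-35\right)^{2}} = \left(-3 + 4 \cdot 16\right) 354 + \frac{7 \left(-4 - 1225\right)}{9 + 2 \cdot 1225} = \left(-3 + 64\right) 354 + \frac{7 \left(-4 - 1225\right)}{9 + 2450} = 61 \cdot 354 + 7 \cdot \frac{1}{2459} \left(-1229\right) = 21594 + 7 \cdot \frac{1}{2459} \left(-1229\right) = 21594 - \frac{8603}{2459} = \frac{53091043}{2459}$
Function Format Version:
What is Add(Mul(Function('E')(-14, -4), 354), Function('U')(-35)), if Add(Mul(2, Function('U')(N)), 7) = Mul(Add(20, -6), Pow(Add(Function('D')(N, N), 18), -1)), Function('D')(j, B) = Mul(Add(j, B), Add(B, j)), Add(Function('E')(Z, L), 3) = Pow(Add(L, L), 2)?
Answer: Rational(53091043, 2459) ≈ 21591.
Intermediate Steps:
Function('E')(Z, L) = Add(-3, Mul(4, Pow(L, 2))) (Function('E')(Z, L) = Add(-3, Pow(Add(L, L), 2)) = Add(-3, Pow(Mul(2, L), 2)) = Add(-3, Mul(4, Pow(L, 2))))
Function('D')(j, B) = Pow(Add(B, j), 2) (Function('D')(j, B) = Mul(Add(B, j), Add(B, j)) = Pow(Add(B, j), 2))
Function('U')(N) = Add(Rational(-7, 2), Mul(7, Pow(Add(18, Mul(4, Pow(N, 2))), -1))) (Function('U')(N) = Add(Rational(-7, 2), Mul(Rational(1, 2), Mul(Add(20, -6), Pow(Add(Pow(Add(N, N), 2), 18), -1)))) = Add(Rational(-7, 2), Mul(Rational(1, 2), Mul(14, Pow(Add(Pow(Mul(2, N), 2), 18), -1)))) = Add(Rational(-7, 2), Mul(Rational(1, 2), Mul(14, Pow(Add(Mul(4, Pow(N, 2)), 18), -1)))) = Add(Rational(-7, 2), Mul(Rational(1, 2), Mul(14, Pow(Add(18, Mul(4, Pow(N, 2))), -1)))) = Add(Rational(-7, 2), Mul(7, Pow(Add(18, Mul(4, Pow(N, 2))), -1))))
Add(Mul(Function('E')(-14, -4), 354), Function('U')(-35)) = Add(Mul(Add(-3, Mul(4, Pow(-4, 2))), 354), Mul(7, Pow(Add(9, Mul(2, Pow(-35, 2))), -1), Add(-4, Mul(-1, Pow(-35, 2))))) = Add(Mul(Add(-3, Mul(4, 16)), 354), Mul(7, Pow(Add(9, Mul(2, 1225)), -1), Add(-4, Mul(-1, 1225)))) = Add(Mul(Add(-3, 64), 354), Mul(7, Pow(Add(9, 2450), -1), Add(-4, -1225))) = Add(Mul(61, 354), Mul(7, Pow(2459, -1), -1229)) = Add(21594, Mul(7, Rational(1, 2459), -1229)) = Add(21594, Rational(-8603, 2459)) = Rational(53091043, 2459)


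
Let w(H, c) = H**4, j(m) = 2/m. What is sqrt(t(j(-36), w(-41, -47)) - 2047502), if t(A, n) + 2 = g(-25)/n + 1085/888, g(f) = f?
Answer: I*sqrt(1140580301566318314)/746364 ≈ 1430.9*I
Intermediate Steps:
t(A, n) = -691/888 - 25/n (t(A, n) = -2 + (-25/n + 1085/888) = -2 + (1085/888 - 25/n) = -691/888 - 25/n)
sqrt(t(j(-36), w(-41, -47)) - 2047502) = sqrt((-691/888 - 25/((-41)**4)) - 2047502) = sqrt((-691/888 - 25/2825761) - 2047502) = sqrt(-1952623051/2509275768 - 2047502) = sqrt(-5137749106154587/2509275768) = I*sqrt(1140580301566318314)/746364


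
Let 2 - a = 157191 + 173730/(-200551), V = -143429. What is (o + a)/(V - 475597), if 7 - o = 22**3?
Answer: 16829150300/62073141663 ≈ 0.27112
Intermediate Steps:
a = -31524237409/200551 (a = 2 - (157191 + 173730/(-200551)) = 2 - (157191 + 173730*(-1/200551)) = 2 - (157191 - 173730/200551) = 2 - 1*31524638511/200551 = 2 - 31524638511/200551 = -31524237409/200551 ≈ -1.5719e+5)
o = -10641 (o = 7 - 1*22**3 = 7 - 1*10648 = 7 - 10648 = -10641)
(o + a)/(V - 475597) = (-10641 - 31524237409/200551)/(-143429 - 475597) = -33658300600/200551/(-619026) = -33658300600/200551*(-1/619026) = 16829150300/62073141663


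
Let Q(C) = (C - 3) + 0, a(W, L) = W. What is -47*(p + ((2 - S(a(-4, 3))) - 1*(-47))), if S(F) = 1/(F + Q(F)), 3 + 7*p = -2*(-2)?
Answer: -178177/77 ≈ -2314.0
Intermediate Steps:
Q(C) = -3 + C (Q(C) = (-3 + C) + 0 = -3 + C)
p = ⅐ (p = -3/7 + (-2*(-2))/7 = -3/7 + (⅐)*4 = -3/7 + 4/7 = ⅐ ≈ 0.14286)
S(F) = 1/(-3 + 2*F) (S(F) = 1/(F + (-3 + F)) = 1/(-3 + 2*F))
-47*(p + ((2 - S(a(-4, 3))) - 1*(-47))) = -47*(⅐ + ((2 - 1/(-3 + 2*(-4))) - 1*(-47))) = -47*(⅐ + ((2 - 1/(-3 - 8)) + 47)) = -47*(⅐ + ((2 - 1/(-11)) + 47)) = -47*(⅐ + ((2 - 1*(-1/11)) + 47)) = -47*(⅐ + ((2 + 1/11) + 47)) = -47*(⅐ + (23/11 + 47)) = -47*(⅐ + 540/11) = -47*3791/77 = -178177/77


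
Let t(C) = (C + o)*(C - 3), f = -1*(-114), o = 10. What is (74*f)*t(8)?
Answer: 759240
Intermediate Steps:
f = 114
t(C) = (-3 + C)*(10 + C) (t(C) = (C + 10)*(C - 3) = (10 + C)*(-3 + C) = (-3 + C)*(10 + C))
(74*f)*t(8) = (74*114)*(-30 + 8**2 + 7*8) = 8436*(-30 + 64 + 56) = 8436*90 = 759240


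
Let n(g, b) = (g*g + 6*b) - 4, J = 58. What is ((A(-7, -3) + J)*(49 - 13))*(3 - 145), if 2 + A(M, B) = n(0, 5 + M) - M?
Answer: -240264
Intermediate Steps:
n(g, b) = -4 + g² + 6*b (n(g, b) = (g² + 6*b) - 4 = -4 + g² + 6*b)
A(M, B) = 24 + 5*M (A(M, B) = -2 + ((-4 + 0² + 6*(5 + M)) - M) = -2 + ((-4 + 0 + (30 + 6*M)) - M) = -2 + ((26 + 6*M) - M) = -2 + (26 + 5*M) = 24 + 5*M)
((A(-7, -3) + J)*(49 - 13))*(3 - 145) = (((24 + 5*(-7)) + 58)*(49 - 13))*(3 - 145) = (((24 - 35) + 58)*36)*(-142) = ((-11 + 58)*36)*(-142) = (47*36)*(-142) = 1692*(-142) = -240264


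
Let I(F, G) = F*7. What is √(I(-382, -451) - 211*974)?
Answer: 6*I*√5783 ≈ 456.28*I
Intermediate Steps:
I(F, G) = 7*F
√(I(-382, -451) - 211*974) = √(7*(-382) - 211*974) = √(-2674 - 205514) = √(-208188) = 6*I*√5783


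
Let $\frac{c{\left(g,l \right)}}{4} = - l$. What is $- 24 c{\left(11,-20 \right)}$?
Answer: $-1920$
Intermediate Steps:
$c{\left(g,l \right)} = - 4 l$ ($c{\left(g,l \right)} = 4 \left(- l\right) = - 4 l$)
$- 24 c{\left(11,-20 \right)} = - 24 \left(\left(-4\right) \left(-20\right)\right) = \left(-24\right) 80 = -1920$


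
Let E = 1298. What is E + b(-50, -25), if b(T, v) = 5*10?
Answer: 1348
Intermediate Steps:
b(T, v) = 50
E + b(-50, -25) = 1298 + 50 = 1348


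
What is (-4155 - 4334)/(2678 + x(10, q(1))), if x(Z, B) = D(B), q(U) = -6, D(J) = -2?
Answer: -8489/2676 ≈ -3.1723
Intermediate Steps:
x(Z, B) = -2
(-4155 - 4334)/(2678 + x(10, q(1))) = (-4155 - 4334)/(2678 - 2) = -8489/2676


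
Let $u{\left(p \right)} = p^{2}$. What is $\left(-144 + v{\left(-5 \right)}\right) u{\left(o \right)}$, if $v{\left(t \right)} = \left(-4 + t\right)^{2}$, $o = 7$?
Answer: $-3087$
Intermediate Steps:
$\left(-144 + v{\left(-5 \right)}\right) u{\left(o \right)} = \left(-144 + \left(-4 - 5\right)^{2}\right) 7^{2} = \left(-144 + \left(-9\right)^{2}\right) 49 = \left(-144 + 81\right) 49 = \left(-63\right) 49 = -3087$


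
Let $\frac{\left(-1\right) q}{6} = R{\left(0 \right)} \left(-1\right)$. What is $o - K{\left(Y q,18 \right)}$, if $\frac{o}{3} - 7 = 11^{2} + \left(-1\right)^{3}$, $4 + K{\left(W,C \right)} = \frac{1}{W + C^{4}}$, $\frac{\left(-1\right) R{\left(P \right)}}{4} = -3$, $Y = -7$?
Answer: $\frac{40221719}{104472} \approx 385.0$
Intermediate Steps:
$R{\left(P \right)} = 12$ ($R{\left(P \right)} = \left(-4\right) \left(-3\right) = 12$)
$q = 72$ ($q = - 6 \cdot 12 \left(-1\right) = \left(-6\right) \left(-12\right) = 72$)
$K{\left(W,C \right)} = -4 + \frac{1}{W + C^{4}}$
$o = 381$ ($o = 21 + 3 \left(11^{2} + \left(-1\right)^{3}\right) = 21 + 3 \left(121 - 1\right) = 21 + 3 \cdot 120 = 21 + 360 = 381$)
$o - K{\left(Y q,18 \right)} = 381 - \frac{1 - 4 \left(\left(-7\right) 72\right) - 4 \cdot 18^{4}}{\left(-7\right) 72 + 18^{4}} = 381 - \frac{1 - -2016 - 419904}{-504 + 104976} = 381 - \frac{1 + 2016 - 419904}{104472} = 381 - \frac{1}{104472} \left(-417887\right) = 381 - - \frac{417887}{104472} = 381 + \frac{417887}{104472} = \frac{40221719}{104472}$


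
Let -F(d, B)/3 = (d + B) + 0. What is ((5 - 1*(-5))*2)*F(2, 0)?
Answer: -120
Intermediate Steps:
F(d, B) = -3*B - 3*d (F(d, B) = -3*((d + B) + 0) = -3*((B + d) + 0) = -3*(B + d) = -3*B - 3*d)
((5 - 1*(-5))*2)*F(2, 0) = ((5 - 1*(-5))*2)*(-3*0 - 3*2) = ((5 + 5)*2)*(0 - 6) = (10*2)*(-6) = 20*(-6) = -120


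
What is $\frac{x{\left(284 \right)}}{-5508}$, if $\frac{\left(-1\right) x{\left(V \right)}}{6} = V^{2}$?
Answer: $\frac{40328}{459} \approx 87.861$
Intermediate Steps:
$x{\left(V \right)} = - 6 V^{2}$
$\frac{x{\left(284 \right)}}{-5508} = \frac{\left(-6\right) 284^{2}}{-5508} = \left(-6\right) 80656 \left(- \frac{1}{5508}\right) = \left(-483936\right) \left(- \frac{1}{5508}\right) = \frac{40328}{459}$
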